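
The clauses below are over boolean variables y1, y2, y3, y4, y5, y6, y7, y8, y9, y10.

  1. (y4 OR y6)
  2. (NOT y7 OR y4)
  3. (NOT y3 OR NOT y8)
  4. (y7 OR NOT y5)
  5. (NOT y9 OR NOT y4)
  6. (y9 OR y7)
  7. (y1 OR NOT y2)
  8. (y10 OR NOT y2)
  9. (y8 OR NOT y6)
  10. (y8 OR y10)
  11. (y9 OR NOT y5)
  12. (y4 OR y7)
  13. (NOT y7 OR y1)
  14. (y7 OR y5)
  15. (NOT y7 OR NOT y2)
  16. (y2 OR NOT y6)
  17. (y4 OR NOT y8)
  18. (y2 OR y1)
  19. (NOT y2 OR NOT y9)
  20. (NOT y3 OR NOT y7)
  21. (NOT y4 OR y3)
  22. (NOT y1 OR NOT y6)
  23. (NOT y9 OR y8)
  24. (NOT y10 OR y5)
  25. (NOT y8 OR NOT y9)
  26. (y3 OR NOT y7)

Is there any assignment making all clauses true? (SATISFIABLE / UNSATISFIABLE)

y7 = True:
  propagation gives y4=True, y9=False, y5=False, y1=True; an empty clause results — contradiction.
y7 = False:
  propagation gives y5=False; an empty clause results — contradiction.
Every branch closes, so no satisfying assignment exists.

UNSATISFIABLE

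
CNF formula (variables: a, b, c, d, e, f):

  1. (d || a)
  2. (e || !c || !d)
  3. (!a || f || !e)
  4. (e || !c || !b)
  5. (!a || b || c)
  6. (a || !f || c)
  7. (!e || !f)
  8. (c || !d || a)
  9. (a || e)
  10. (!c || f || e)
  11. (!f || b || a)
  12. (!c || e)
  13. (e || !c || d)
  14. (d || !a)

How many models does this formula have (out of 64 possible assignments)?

The models are:
  a=F b=F c=T d=T e=T f=F
  a=F b=T c=T d=T e=T f=F
  a=T b=T c=F d=T e=F f=F
  a=T b=T c=F d=T e=F f=T
That's 4 in total.

4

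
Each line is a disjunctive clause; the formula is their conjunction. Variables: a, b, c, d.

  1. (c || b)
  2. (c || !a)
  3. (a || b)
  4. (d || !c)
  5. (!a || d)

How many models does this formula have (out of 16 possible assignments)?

The models are:
  a=0 b=1 c=0 d=0
  a=0 b=1 c=0 d=1
  a=0 b=1 c=1 d=1
  a=1 b=0 c=1 d=1
  a=1 b=1 c=1 d=1
Count: 5.

5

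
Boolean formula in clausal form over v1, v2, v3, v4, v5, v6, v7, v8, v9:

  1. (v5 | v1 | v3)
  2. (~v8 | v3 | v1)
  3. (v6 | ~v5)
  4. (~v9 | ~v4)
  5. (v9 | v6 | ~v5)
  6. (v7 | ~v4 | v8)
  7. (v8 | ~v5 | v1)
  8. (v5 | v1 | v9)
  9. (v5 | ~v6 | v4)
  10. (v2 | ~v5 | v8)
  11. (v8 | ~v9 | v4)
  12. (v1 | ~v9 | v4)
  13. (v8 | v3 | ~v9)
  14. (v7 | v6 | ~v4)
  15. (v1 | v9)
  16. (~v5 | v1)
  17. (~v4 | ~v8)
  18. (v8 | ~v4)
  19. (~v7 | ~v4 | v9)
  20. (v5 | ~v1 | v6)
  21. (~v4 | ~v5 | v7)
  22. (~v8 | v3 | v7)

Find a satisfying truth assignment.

v2 occurs only positively in the remaining clauses — set v2 = True.
v3 occurs only positively in the remaining clauses — set v3 = True.
Try v1 = True.
Branch on v4: take v4 = False.
For the remaining variables, v5 = True, v6 = True, v7 = False, v8 = True, v9 = True works.

v1=T, v2=T, v3=T, v4=F, v5=T, v6=T, v7=F, v8=T, v9=T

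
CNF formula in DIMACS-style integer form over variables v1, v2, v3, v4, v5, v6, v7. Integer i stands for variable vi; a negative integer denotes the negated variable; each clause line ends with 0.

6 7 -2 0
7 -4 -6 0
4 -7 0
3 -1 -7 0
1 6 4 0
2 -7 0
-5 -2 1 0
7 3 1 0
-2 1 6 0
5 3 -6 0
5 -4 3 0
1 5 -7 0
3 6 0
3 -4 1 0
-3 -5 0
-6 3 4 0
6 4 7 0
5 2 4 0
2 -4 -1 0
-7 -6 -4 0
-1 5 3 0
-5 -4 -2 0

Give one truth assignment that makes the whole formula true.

Try v1 = False.
For the remaining variables, v2 = True, v3 = True, v4 = False, v5 = False, v6 = True, v7 = False works.
Check each clause:
  1. (v6 \/ v7 \/ ~v2) — v6 is true.
  2. (v7 \/ ~v6 \/ ~v4) — ~v4 is true.
  3. (~v7 \/ v4) — ~v7 is true.
  4. (v3 \/ ~v7 \/ ~v1) — ~v7 is true.
  5. (v4 \/ v6 \/ v1) — v6 is true.
  6. (~v7 \/ v2) — ~v7 is true.
  7. (v1 \/ ~v2 \/ ~v5) — ~v5 is true.
  8. (v1 \/ v7 \/ v3) — v3 is true.
  9. (~v2 \/ v1 \/ v6) — v6 is true.
  10. (v5 \/ v3 \/ ~v6) — v3 is true.
  11. (v5 \/ ~v4 \/ v3) — v3 is true.
  12. (v5 \/ v1 \/ ~v7) — ~v7 is true.
  13. (v6 \/ v3) — v3 is true.
  14. (~v4 \/ v3 \/ v1) — v3 is true.
  15. (~v3 \/ ~v5) — ~v5 is true.
  16. (v3 \/ v4 \/ ~v6) — v3 is true.
  17. (v6 \/ v7 \/ v4) — v6 is true.
  18. (v2 \/ v4 \/ v5) — v2 is true.
  19. (~v4 \/ ~v1 \/ v2) — v2 is true.
  20. (~v4 \/ ~v6 \/ ~v7) — ~v7 is true.
  21. (v5 \/ ~v1 \/ v3) — v3 is true.
  22. (~v2 \/ ~v4 \/ ~v5) — ~v5 is true.

v1=False, v2=True, v3=True, v4=False, v5=False, v6=True, v7=False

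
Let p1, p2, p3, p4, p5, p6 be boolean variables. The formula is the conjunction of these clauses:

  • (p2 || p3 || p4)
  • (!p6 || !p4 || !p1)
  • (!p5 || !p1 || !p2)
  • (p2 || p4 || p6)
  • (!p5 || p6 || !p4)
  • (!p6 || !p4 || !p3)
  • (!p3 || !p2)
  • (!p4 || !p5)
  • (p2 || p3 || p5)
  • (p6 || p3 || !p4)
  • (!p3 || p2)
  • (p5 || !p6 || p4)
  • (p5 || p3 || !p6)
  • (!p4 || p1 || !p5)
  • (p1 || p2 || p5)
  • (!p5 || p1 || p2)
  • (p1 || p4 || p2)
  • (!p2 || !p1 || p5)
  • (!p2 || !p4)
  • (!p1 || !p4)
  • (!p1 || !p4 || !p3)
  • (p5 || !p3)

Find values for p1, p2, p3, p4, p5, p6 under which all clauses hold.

p1=False, p2=True, p3=False, p4=False, p5=True, p6=False

Try p1 = False.
For the remaining variables, p2 = True, p3 = False, p4 = False, p5 = True, p6 = False works.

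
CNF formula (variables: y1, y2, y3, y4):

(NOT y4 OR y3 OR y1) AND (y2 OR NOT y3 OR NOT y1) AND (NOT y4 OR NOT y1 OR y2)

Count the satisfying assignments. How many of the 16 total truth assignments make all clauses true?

Split on y1, then y2.
  y1=1, y2=1: remaining (y3,y4) ∈ {(0,0); (0,1); (1,0); (1,1)} — 4.
  y1=1, y2=0: remaining (y3,y4) ∈ {(0,0)} — 1.
  y1=0, y2=1: remaining (y3,y4) ∈ {(0,0); (1,0); (1,1)} — 3.
  y1=0, y2=0: remaining (y3,y4) ∈ {(0,0); (1,0); (1,1)} — 3.
Total: 4 + 1 + 3 + 3 = 11.

11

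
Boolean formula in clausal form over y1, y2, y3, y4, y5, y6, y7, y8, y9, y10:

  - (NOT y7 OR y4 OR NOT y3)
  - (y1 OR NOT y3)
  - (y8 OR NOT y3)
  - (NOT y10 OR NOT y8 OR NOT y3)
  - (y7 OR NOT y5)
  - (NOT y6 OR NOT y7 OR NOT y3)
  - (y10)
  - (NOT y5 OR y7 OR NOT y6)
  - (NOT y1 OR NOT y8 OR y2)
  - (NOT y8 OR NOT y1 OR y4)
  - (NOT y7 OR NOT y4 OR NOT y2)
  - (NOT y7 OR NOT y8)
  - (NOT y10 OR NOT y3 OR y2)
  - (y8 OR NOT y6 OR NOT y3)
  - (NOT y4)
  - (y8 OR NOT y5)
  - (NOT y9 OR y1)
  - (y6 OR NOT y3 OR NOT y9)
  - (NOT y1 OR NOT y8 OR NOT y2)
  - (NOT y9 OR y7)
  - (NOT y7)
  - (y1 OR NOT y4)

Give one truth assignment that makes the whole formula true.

y1 = False  y2 = False  y3 = False  y4 = False  y5 = False  y6 = False  y7 = False  y8 = True  y9 = False  y10 = True

The clause (y10) is unit: y10 must be True.
The clause (NOT y4) is unit: y4 must be False.
The clause (NOT y7) is unit: y7 must be False.
(NOT y5) is a unit clause, so y5 = False.
(NOT y9) is a unit clause, so y9 = False.
y3 occurs only negated in the remaining clauses — set y3 = False.
Pure literal: y6 appears only negated; assign y6 = False.
Set y1 = False and propagate.
y2, y8 are now unconstrained; take y2 = False, y8 = True.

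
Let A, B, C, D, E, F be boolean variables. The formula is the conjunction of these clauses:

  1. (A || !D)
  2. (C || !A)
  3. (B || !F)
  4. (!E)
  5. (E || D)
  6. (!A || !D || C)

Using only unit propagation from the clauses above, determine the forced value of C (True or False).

True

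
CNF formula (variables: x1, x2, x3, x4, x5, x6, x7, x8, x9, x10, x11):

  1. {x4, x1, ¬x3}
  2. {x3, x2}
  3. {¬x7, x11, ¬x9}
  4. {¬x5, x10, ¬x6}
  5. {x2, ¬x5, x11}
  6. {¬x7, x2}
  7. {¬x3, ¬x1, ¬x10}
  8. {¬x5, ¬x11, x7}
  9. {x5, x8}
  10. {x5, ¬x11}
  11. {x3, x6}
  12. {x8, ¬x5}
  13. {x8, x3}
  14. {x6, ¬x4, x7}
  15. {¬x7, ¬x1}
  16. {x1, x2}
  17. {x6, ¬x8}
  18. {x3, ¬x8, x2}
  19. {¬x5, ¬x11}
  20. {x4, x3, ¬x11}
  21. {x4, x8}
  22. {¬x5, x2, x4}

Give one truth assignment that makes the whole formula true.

x1 = False  x2 = True  x3 = True  x4 = True  x5 = True  x6 = True  x7 = False  x8 = True  x9 = False  x10 = True  x11 = False

Check each clause:
  1. {¬x3, x4, x1} — x4 is true.
  2. {x2, x3} — x2 is true.
  3. {¬x7, ¬x9, x11} — ¬x7 is true.
  4. {x10, ¬x6, ¬x5} — x10 is true.
  5. {x2, x11, ¬x5} — x2 is true.
  6. {¬x7, x2} — ¬x7 is true.
  7. {¬x3, ¬x10, ¬x1} — ¬x1 is true.
  8. {x7, ¬x5, ¬x11} — ¬x11 is true.
  9. {x8, x5} — x8 is true.
  10. {¬x11, x5} — ¬x11 is true.
  11. {x3, x6} — x3 is true.
  12. {¬x5, x8} — x8 is true.
  13. {x3, x8} — x8 is true.
  14. {¬x4, x6, x7} — x6 is true.
  15. {¬x1, ¬x7} — ¬x7 is true.
  16. {x2, x1} — x2 is true.
  17. {x6, ¬x8} — x6 is true.
  18. {x2, x3, ¬x8} — x2 is true.
  19. {¬x11, ¬x5} — ¬x11 is true.
  20. {x4, x3, ¬x11} — x3 is true.
  21. {x4, x8} — x8 is true.
  22. {x4, x2, ¬x5} — x2 is true.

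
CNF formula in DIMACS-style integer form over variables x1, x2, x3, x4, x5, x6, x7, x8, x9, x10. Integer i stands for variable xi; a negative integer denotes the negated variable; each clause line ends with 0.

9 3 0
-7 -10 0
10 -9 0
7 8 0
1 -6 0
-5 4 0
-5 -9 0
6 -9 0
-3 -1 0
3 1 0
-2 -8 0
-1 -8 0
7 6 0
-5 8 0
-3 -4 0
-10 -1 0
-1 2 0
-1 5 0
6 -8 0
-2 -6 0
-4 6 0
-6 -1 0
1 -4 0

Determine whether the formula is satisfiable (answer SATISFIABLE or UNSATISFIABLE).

SATISFIABLE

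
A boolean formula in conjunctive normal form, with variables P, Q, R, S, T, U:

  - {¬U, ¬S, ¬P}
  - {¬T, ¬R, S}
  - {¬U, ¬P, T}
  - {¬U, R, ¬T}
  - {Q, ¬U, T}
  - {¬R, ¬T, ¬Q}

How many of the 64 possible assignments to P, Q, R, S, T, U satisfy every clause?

Case analysis on T and U:
  T=T, U=T: remaining (P,Q,R,S) ∈ {(F,F,T,T)} — 1.
  T=T, U=F: P free; 5 ways for (Q,R,S) × 2^1 = 10.
  T=F, U=T: remaining (P,Q,R,S) ∈ {(F,T,F,F); (F,T,F,T); (F,T,T,F); (F,T,T,T)} — 4.
  T=F, U=F: P, Q, R, S free → 2^4 = 16.
Total: 1 + 10 + 4 + 16 = 31.

31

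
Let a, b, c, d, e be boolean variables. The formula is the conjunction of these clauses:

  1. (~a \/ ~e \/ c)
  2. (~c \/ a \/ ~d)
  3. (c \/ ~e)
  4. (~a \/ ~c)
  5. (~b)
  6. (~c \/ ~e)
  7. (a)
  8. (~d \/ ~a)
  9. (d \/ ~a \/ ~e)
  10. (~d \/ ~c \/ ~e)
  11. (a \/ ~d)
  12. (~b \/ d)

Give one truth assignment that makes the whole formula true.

Unit propagation: (~b) forces b = False.
(a) is a unit clause, so a = True.
The clause (~c) is unit: c must be False.
The clause (~e) is unit: e must be False.
(~d) is a unit clause, so d = False.
Every clause has at least one true literal under this assignment.

a=1  b=0  c=0  d=0  e=0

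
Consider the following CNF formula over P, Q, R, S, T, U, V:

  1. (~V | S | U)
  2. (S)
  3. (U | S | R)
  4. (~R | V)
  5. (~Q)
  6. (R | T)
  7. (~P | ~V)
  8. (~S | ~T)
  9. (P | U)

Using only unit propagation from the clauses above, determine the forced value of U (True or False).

(S) is a unit clause: S = True.
Unit clause (~Q) sets Q = False.
(~S | ~T): since S = True, the clause reduces to (~T). T = False.
From (R | T) and T = False: R = True.
(V | ~R) with R = True leaves only V, so V = True.
(~P | ~V) with V = True leaves only ~P, so P = False.
(U | P) with P = False leaves only U, so U = True.

True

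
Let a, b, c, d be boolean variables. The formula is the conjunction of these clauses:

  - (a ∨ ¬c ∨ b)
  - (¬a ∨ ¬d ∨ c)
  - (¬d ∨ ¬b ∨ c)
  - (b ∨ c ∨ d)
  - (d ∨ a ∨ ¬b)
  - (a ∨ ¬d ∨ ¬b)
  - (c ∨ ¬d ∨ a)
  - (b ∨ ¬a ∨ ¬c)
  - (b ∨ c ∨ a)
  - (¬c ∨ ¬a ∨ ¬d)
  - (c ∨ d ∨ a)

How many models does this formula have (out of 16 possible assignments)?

Satisfying assignments:
  a=T b=T c=F d=F
  a=T b=T c=T d=F
That's 2 in total.

2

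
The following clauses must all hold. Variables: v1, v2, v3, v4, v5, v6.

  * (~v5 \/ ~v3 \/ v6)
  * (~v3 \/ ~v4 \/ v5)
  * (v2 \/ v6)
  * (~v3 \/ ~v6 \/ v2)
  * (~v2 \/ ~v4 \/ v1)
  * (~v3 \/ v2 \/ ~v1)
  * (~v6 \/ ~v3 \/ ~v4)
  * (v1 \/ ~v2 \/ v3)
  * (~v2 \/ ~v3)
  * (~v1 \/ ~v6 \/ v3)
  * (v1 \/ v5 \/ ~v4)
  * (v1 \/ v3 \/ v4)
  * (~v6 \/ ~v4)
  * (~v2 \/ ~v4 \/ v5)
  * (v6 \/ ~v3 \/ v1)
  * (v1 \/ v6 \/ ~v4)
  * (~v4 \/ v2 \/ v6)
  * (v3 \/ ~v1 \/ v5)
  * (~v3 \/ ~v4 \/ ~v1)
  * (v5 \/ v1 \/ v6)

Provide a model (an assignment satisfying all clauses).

v1=1, v2=1, v3=0, v4=1, v5=1, v6=0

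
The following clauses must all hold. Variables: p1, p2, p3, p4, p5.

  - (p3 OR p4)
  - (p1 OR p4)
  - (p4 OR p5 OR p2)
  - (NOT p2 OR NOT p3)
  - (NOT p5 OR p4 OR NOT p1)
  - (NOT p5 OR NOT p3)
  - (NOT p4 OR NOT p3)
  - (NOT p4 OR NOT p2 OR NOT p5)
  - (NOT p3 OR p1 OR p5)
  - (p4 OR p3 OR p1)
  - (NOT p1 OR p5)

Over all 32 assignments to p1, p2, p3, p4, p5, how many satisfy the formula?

4

Satisfying assignments:
  p1=0 p2=0 p3=0 p4=1 p5=0
  p1=0 p2=0 p3=0 p4=1 p5=1
  p1=0 p2=1 p3=0 p4=1 p5=0
  p1=1 p2=0 p3=0 p4=1 p5=1
That's 4 in total.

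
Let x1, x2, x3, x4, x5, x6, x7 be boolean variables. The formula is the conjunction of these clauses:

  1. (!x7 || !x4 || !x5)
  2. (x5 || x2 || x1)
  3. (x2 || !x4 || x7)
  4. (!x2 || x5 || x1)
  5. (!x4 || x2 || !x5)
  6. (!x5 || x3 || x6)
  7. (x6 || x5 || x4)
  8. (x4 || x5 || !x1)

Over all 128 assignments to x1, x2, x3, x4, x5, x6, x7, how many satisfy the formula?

Split on x5, then x4.
  x5=T, x4=T: x1 free; 3 ways for (x2,x3,x6,x7) × 2^1 = 6.
  x5=T, x4=F: x1, x2, x7 free; 3 ways for (x3,x6) × 2^3 = 24.
  x5=F, x4=T: x3, x6 free; 3 ways for (x1,x2,x7) × 2^2 = 12.
  x5=F, x4=F: a clause becomes empty — 0.
Total: 6 + 24 + 12 + 0 = 42.

42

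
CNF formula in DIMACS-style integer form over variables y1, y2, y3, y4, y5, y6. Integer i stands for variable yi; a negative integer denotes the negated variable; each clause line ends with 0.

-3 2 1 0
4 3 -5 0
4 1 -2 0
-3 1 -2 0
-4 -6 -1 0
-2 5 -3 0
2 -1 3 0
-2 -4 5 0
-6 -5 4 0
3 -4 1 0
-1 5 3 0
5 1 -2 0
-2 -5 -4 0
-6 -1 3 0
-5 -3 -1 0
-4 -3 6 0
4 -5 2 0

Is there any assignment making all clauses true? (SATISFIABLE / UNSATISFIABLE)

Set y1 = False and propagate.
The remaining clauses are satisfied by y2 = False, y3 = False, y4 = False, y5 = False, y6 = False.
Every clause has at least one true literal under this assignment.
So y1=False  y2=False  y3=False  y4=False  y5=False  y6=False is a satisfying assignment.

SATISFIABLE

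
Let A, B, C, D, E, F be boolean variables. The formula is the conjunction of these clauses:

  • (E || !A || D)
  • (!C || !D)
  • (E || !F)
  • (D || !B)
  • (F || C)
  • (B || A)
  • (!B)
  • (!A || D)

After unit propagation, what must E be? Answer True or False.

Unit clause (!B) sets B = False.
From (B || A) and B = False: A = True.
In (!A || D), !A is now false; D must hold, so D = True.
(!D || !C): since D = True, the clause reduces to (!C). C = False.
(C || F): since C = False, the clause reduces to (F). F = True.
In (E || !F), !F is now false; E must hold, so E = True.

True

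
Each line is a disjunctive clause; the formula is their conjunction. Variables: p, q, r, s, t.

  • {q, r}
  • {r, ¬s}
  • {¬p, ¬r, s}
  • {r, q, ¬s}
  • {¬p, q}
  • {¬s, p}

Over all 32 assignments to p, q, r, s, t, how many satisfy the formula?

Split on r, then s.
  r=T, s=T: remaining (p,q,t) ∈ {(T,T,F); (T,T,T)} — 2.
  r=T, s=F: remaining (p,q,t) ∈ {(F,F,F); (F,F,T); (F,T,F); (F,T,T)} — 4.
  r=F, s=T: a clause becomes empty — 0.
  r=F, s=F: remaining (p,q,t) ∈ {(F,T,F); (F,T,T); (T,T,F); (T,T,T)} — 4.
Total: 2 + 4 + 0 + 4 = 10.

10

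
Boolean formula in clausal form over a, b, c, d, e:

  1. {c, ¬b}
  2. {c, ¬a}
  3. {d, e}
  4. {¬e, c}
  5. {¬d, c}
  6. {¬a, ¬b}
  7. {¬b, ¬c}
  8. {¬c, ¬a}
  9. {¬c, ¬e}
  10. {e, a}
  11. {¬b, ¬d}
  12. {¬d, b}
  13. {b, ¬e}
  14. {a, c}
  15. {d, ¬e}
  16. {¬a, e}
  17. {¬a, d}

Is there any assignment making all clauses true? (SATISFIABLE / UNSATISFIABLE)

UNSATISFIABLE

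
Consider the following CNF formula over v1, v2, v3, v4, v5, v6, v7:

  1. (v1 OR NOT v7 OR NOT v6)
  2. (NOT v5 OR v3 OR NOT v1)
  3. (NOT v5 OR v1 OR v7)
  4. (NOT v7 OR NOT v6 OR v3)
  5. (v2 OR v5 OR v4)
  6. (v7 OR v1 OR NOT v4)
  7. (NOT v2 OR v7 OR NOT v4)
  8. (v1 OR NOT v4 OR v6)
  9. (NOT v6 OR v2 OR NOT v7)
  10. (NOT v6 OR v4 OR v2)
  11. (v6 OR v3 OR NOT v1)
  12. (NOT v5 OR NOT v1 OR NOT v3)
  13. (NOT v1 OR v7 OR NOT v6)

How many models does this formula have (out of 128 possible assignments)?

17

Case analysis on v1 and v6:
  v1=T, v6=T: remaining (v2,v3,v4,v5,v7) ∈ {(T,T,F,F,T); (T,T,T,F,T)} — 2.
  v1=T, v6=F: 5 of the 32 assignments to (v2,v3,v4,v5,v7) work.
  v1=F, v6=T: remaining (v2,v3,v4,v5,v7) ∈ {(T,F,F,F,F); (T,T,F,F,F)} — 2.
  v1=F, v6=F: v3 free; 4 ways for (v2,v4,v5,v7) × 2^1 = 8.
Total: 2 + 5 + 2 + 8 = 17.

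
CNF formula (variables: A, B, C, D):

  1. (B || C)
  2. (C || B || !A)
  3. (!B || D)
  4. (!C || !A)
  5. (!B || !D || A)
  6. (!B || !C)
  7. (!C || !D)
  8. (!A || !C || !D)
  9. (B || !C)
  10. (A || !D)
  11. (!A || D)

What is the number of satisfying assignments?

Satisfying assignments:
  A=T B=T C=F D=T
Count: 1.

1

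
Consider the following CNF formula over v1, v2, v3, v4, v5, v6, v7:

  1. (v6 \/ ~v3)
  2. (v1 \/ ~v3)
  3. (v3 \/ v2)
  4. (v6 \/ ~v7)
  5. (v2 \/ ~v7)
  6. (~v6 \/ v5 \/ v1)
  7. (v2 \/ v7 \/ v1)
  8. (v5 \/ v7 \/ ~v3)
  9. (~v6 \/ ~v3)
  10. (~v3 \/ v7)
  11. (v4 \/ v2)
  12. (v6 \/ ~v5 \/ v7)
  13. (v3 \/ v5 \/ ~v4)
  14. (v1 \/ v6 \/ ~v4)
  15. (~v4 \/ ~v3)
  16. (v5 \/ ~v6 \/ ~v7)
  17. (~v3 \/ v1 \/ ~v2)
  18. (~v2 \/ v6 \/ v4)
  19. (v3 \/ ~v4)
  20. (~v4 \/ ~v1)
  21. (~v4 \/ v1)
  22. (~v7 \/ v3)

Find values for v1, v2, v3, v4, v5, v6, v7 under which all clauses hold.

v1=T, v2=T, v3=F, v4=F, v5=T, v6=T, v7=F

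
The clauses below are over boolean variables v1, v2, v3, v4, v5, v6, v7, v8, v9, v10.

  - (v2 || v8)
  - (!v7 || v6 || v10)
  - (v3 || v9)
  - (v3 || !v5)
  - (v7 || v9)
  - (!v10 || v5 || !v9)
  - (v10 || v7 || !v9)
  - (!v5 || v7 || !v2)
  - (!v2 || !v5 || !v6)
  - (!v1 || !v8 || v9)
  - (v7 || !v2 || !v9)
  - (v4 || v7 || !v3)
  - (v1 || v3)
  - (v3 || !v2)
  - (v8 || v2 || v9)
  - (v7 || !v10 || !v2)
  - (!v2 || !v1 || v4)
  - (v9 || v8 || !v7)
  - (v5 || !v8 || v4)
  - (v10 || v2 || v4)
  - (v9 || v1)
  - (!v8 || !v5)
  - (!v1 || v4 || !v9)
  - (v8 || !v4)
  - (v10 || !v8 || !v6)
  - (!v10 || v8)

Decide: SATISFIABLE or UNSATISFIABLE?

SATISFIABLE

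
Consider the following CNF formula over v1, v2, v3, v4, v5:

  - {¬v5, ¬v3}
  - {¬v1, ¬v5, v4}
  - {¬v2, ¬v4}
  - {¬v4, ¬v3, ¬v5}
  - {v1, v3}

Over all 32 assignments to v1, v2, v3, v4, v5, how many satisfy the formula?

10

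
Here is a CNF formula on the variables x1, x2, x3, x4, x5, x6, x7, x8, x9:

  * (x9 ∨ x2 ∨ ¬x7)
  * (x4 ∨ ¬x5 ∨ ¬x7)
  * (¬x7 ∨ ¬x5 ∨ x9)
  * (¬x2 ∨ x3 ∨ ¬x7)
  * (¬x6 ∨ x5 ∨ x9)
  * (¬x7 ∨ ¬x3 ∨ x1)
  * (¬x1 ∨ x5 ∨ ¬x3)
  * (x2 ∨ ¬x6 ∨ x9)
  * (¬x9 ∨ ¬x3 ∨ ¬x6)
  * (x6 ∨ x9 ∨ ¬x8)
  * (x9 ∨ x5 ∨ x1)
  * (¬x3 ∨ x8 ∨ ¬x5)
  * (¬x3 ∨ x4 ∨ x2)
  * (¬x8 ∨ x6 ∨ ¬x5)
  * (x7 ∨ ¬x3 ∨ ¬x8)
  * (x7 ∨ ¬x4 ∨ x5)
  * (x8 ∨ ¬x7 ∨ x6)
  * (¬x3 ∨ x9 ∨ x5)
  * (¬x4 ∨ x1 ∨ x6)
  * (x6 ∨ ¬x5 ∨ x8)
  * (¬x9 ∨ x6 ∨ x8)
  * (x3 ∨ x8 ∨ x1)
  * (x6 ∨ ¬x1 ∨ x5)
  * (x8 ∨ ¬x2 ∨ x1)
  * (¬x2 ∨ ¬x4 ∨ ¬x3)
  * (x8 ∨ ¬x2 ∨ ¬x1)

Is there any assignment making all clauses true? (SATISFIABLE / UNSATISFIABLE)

SATISFIABLE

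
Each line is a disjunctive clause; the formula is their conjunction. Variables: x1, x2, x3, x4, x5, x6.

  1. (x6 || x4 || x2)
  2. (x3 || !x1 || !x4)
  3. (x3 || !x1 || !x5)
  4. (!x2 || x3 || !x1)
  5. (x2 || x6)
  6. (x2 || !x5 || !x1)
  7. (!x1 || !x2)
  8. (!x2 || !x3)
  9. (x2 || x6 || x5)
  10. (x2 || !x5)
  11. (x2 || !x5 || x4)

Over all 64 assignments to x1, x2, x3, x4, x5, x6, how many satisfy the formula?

15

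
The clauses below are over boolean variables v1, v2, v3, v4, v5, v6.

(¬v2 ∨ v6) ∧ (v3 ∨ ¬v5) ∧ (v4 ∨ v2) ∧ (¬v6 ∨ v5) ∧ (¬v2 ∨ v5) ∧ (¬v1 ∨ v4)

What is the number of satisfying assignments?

11

Split on v2, then v5.
  v2=T, v5=T: remaining (v1,v3,v4,v6) ∈ {(F,T,F,T); (F,T,T,T); (T,T,T,T)} — 3.
  v2=T, v5=F: a clause becomes empty — 0.
  v2=F, v5=T: remaining (v1,v3,v4,v6) ∈ {(F,T,T,F); (F,T,T,T); (T,T,T,F); (T,T,T,T)} — 4.
  v2=F, v5=F: remaining (v1,v3,v4,v6) ∈ {(F,F,T,F); (F,T,T,F); (T,F,T,F); (T,T,T,F)} — 4.
Total: 3 + 0 + 4 + 4 = 11.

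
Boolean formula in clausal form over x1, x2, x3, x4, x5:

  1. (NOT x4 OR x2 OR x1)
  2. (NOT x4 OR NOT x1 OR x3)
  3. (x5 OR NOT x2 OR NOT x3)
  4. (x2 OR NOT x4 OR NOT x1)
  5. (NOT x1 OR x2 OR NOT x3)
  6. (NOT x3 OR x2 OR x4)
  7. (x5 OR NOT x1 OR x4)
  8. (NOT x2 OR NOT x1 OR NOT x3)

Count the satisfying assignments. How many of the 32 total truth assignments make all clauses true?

10

Split on x1, then x2.
  x1=T, x2=T: remaining (x3,x4,x5) ∈ {(F,F,T)} — 1.
  x1=T, x2=F: remaining (x3,x4,x5) ∈ {(F,F,T)} — 1.
  x1=F, x2=T: x4 free; 3 ways for (x3,x5) × 2^1 = 6.
  x1=F, x2=F: remaining (x3,x4,x5) ∈ {(F,F,F); (F,F,T)} — 2.
Total: 1 + 1 + 6 + 2 = 10.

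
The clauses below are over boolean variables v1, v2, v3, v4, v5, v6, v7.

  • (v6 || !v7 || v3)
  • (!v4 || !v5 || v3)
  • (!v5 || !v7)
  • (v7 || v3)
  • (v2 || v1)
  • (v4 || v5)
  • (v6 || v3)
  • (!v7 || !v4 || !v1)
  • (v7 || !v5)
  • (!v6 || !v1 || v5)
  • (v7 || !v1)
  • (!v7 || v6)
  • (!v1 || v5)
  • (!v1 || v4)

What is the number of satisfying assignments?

4

The models are:
  v1=F v2=T v3=F v4=T v5=F v6=T v7=T
  v1=F v2=T v3=T v4=T v5=F v6=F v7=F
  v1=F v2=T v3=T v4=T v5=F v6=T v7=F
  v1=F v2=T v3=T v4=T v5=F v6=T v7=T
That's 4 in total.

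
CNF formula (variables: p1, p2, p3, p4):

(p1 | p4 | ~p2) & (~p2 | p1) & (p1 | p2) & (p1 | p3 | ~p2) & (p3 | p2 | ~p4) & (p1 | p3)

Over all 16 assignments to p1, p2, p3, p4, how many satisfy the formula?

7

Satisfying assignments:
  p1=1 p2=0 p3=0 p4=0
  p1=1 p2=0 p3=1 p4=0
  p1=1 p2=0 p3=1 p4=1
  p1=1 p2=1 p3=0 p4=0
  p1=1 p2=1 p3=0 p4=1
  p1=1 p2=1 p3=1 p4=0
  p1=1 p2=1 p3=1 p4=1
That's 7 in total.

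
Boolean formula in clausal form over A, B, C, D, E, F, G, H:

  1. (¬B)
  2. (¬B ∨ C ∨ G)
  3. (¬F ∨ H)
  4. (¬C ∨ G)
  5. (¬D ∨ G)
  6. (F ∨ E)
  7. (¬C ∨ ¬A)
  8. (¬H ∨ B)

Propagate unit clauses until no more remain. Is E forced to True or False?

True

Unit clause (¬B) sets B = False.
From (¬H ∨ B) and B = False: H = False.
From (H ∨ ¬F) and H = False: F = False.
(F ∨ E): since F = False, the clause reduces to (E). E = True.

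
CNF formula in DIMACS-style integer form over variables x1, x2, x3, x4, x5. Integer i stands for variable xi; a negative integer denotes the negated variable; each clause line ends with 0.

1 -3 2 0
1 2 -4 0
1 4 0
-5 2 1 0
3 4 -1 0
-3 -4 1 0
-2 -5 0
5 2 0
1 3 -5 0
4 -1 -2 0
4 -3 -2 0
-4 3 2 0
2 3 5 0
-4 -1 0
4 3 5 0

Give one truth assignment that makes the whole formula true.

Try x1 = False.
  then x4 is forced to True.
  then x2 is forced to True.
  then x3 is forced to False.
  then x5 is forced to False.
Every clause has at least one true literal under this assignment.

x1=0, x2=1, x3=0, x4=1, x5=0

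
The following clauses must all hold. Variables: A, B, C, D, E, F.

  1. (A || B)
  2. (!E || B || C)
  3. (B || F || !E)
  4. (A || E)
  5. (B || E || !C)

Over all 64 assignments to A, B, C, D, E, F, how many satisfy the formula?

30

Split on B, then E.
  B=1, E=1: A, C, D, F free → 2^4 = 16.
  B=1, E=0: forces A=1; C, D, F free → 2^3 = 8.
  B=0, E=1: remaining (A,C,D,F) ∈ {(1,1,0,1); (1,1,1,1)} — 2.
  B=0, E=0: remaining (A,C,D,F) ∈ {(1,0,0,0); (1,0,0,1); (1,0,1,0); (1,0,1,1)} — 4.
Total: 16 + 8 + 2 + 4 = 30.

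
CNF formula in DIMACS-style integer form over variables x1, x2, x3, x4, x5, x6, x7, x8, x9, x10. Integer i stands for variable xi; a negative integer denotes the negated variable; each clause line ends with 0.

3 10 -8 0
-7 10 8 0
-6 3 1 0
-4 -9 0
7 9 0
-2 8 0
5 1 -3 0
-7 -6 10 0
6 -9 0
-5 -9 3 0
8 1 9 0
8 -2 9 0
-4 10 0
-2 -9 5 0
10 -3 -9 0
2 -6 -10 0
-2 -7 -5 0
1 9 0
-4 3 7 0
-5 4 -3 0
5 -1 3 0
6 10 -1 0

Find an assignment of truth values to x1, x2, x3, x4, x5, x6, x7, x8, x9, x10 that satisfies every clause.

Set x1 = True and propagate.
Set x2 = False and propagate.
The remaining clauses are satisfied by x3 = False, x4 = False, x5 = True, x6 = False, x7 = True, x8 = True, x9 = False, x10 = True.

x1=T, x2=F, x3=F, x4=F, x5=T, x6=F, x7=T, x8=T, x9=F, x10=T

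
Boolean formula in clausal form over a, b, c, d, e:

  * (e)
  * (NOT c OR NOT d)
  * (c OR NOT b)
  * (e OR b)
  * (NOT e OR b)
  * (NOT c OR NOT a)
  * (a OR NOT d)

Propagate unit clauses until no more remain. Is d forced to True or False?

False

(e) stands alone — e = True.
(NOT e OR b) with e = True leaves only b, so b = True.
(NOT b OR c): since b = True, the clause reduces to (c). c = True.
(NOT d OR NOT c) with c = True leaves only NOT d, so d = False.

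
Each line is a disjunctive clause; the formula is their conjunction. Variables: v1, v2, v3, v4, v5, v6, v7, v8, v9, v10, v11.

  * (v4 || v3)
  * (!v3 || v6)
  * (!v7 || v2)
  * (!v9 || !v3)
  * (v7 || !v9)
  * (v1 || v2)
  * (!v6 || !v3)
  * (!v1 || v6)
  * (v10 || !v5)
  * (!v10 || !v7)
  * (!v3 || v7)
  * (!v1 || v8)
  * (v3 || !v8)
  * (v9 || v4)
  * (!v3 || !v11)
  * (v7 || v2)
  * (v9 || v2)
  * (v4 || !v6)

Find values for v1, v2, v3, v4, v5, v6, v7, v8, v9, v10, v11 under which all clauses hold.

v1 = 0, v2 = 1, v3 = 0, v4 = 1, v5 = 0, v6 = 0, v7 = 1, v8 = 0, v9 = 1, v10 = 0, v11 = 0

Check each clause:
  1. (v3 || v4) — v4 is true.
  2. (v6 || !v3) — !v3 is true.
  3. (!v7 || v2) — v2 is true.
  4. (!v9 || !v3) — !v3 is true.
  5. (v7 || !v9) — v7 is true.
  6. (v1 || v2) — v2 is true.
  7. (!v6 || !v3) — !v6 is true.
  8. (!v1 || v6) — !v1 is true.
  9. (v10 || !v5) — !v5 is true.
  10. (!v7 || !v10) — !v10 is true.
  11. (!v3 || v7) — !v3 is true.
  12. (v8 || !v1) — !v1 is true.
  13. (v3 || !v8) — !v8 is true.
  14. (v4 || v9) — v9 is true.
  15. (!v11 || !v3) — !v3 is true.
  16. (v2 || v7) — v2 is true.
  17. (v2 || v9) — v9 is true.
  18. (v4 || !v6) — !v6 is true.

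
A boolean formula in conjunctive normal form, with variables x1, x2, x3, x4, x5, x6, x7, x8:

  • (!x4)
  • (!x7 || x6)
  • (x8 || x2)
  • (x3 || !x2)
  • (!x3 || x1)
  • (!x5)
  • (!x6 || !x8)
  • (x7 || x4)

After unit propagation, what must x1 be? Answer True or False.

Unit clause (!x4) sets x4 = False.
Unit clause (!x5) sets x5 = False.
From (x7 || x4) and x4 = False: x7 = True.
From (x6 || !x7) and x7 = True: x6 = True.
In (!x6 || !x8), !x6 is now false; !x8 must hold, so x8 = False.
(x2 || x8): since x8 = False, the clause reduces to (x2). x2 = True.
(x3 || !x2): since x2 = True, the clause reduces to (x3). x3 = True.
From (x1 || !x3) and x3 = True: x1 = True.

True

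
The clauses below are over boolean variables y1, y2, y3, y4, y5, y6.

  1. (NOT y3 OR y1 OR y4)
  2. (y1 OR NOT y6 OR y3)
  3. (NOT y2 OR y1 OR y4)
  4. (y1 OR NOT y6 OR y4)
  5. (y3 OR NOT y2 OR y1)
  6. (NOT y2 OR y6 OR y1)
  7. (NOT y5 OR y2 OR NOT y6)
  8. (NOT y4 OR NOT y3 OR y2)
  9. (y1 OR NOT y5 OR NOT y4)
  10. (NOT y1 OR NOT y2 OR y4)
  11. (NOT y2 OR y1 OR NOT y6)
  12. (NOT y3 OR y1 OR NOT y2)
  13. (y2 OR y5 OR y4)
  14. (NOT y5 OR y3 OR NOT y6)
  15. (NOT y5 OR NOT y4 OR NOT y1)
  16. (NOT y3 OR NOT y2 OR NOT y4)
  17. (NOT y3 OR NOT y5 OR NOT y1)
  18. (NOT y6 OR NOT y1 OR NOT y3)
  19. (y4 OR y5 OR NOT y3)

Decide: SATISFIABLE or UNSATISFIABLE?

SATISFIABLE

Try y1 = True.
Try y2 = True.
  then y4 is forced to True.
  then y5 is forced to False.
  then y3 is forced to False.
y6 is now unconstrained; take y6 = False.
Every clause has at least one true literal under this assignment.
So y1 = T, y2 = T, y3 = F, y4 = T, y5 = F, y6 = F is a satisfying assignment.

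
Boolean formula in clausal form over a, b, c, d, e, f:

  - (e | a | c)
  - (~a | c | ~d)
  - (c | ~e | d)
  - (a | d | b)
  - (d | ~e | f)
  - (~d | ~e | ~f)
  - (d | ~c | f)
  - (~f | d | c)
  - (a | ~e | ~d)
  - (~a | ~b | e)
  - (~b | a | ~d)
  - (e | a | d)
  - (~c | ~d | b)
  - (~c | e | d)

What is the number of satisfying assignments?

Satisfying assignments:
  a=F b=T c=T d=F e=T f=T
  a=T b=F c=F d=F e=F f=F
  a=T b=F c=T d=F e=T f=T
  a=T b=T c=T d=F e=T f=T
  a=T b=T c=T d=T e=T f=F
That's 5 in total.

5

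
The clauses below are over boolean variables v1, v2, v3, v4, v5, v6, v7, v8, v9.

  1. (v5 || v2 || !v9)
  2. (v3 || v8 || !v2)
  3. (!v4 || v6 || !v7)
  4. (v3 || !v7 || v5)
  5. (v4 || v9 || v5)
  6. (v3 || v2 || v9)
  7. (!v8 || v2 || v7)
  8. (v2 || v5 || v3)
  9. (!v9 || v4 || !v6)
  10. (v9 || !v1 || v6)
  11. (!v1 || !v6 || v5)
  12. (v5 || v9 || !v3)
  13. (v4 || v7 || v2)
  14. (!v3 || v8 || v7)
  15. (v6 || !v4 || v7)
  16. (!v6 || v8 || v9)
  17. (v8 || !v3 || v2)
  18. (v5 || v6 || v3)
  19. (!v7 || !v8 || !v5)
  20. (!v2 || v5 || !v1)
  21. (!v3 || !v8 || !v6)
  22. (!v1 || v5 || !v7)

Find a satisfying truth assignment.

v1=0, v2=1, v3=1, v4=0, v5=0, v6=0, v7=1, v8=0, v9=1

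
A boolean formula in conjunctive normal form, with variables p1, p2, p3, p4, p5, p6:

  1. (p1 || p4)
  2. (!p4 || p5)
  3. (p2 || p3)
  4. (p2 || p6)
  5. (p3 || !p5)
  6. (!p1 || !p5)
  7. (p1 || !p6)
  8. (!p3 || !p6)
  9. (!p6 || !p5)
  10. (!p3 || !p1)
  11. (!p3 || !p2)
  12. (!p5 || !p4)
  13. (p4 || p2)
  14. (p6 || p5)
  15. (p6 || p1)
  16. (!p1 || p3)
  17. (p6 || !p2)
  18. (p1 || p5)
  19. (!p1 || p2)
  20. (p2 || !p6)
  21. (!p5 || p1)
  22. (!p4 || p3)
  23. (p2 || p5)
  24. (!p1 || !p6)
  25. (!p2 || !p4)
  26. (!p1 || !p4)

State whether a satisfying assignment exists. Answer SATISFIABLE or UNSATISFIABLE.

UNSATISFIABLE

p1 = True:
  propagation gives p5=False, p4=False, p3=False; an empty clause results — contradiction.
p1 = False:
  propagation gives p4=True, p5=True; an empty clause results — contradiction.
Every branch closes, so no satisfying assignment exists.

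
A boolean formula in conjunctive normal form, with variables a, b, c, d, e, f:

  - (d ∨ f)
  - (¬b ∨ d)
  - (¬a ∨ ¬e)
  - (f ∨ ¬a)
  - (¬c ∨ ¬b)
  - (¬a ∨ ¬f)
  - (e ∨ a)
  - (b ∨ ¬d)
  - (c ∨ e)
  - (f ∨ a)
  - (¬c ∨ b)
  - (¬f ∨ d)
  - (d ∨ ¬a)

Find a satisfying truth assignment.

a=False  b=True  c=False  d=True  e=True  f=True

Check each clause:
  1. (d ∨ f) — d is true.
  2. (d ∨ ¬b) — d is true.
  3. (¬e ∨ ¬a) — ¬a is true.
  4. (f ∨ ¬a) — f is true.
  5. (¬c ∨ ¬b) — ¬c is true.
  6. (¬f ∨ ¬a) — ¬a is true.
  7. (e ∨ a) — e is true.
  8. (¬d ∨ b) — b is true.
  9. (e ∨ c) — e is true.
  10. (f ∨ a) — f is true.
  11. (b ∨ ¬c) — b is true.
  12. (¬f ∨ d) — d is true.
  13. (d ∨ ¬a) — d is true.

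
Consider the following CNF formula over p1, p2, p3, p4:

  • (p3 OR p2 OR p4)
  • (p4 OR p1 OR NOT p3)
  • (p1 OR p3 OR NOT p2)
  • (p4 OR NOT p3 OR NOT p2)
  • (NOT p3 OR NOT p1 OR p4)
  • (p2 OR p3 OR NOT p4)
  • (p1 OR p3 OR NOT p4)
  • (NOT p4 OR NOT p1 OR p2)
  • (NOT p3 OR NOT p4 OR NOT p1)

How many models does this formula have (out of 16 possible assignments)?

4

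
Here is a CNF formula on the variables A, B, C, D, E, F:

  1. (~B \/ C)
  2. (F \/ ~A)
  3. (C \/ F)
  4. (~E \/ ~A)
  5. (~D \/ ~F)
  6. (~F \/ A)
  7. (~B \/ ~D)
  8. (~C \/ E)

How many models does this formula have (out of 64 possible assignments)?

4

The models are:
  A=0 B=0 C=1 D=0 E=1 F=0
  A=0 B=0 C=1 D=1 E=1 F=0
  A=0 B=1 C=1 D=0 E=1 F=0
  A=1 B=0 C=0 D=0 E=0 F=1
That's 4 in total.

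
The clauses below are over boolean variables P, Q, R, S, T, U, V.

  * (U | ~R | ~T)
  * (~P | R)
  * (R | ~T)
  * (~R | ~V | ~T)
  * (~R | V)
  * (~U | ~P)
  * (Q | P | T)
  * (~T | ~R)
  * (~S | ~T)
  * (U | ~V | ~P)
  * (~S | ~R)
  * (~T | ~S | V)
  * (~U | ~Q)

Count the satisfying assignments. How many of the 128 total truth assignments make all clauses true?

Satisfying assignments:
  P=0 Q=1 R=0 S=0 T=0 U=0 V=0
  P=0 Q=1 R=0 S=0 T=0 U=0 V=1
  P=0 Q=1 R=0 S=1 T=0 U=0 V=0
  P=0 Q=1 R=0 S=1 T=0 U=0 V=1
  P=0 Q=1 R=1 S=0 T=0 U=0 V=1
That's 5 in total.

5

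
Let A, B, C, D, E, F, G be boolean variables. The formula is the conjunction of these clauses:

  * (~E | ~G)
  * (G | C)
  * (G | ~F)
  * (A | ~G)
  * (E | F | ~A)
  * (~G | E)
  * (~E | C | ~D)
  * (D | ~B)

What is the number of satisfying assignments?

9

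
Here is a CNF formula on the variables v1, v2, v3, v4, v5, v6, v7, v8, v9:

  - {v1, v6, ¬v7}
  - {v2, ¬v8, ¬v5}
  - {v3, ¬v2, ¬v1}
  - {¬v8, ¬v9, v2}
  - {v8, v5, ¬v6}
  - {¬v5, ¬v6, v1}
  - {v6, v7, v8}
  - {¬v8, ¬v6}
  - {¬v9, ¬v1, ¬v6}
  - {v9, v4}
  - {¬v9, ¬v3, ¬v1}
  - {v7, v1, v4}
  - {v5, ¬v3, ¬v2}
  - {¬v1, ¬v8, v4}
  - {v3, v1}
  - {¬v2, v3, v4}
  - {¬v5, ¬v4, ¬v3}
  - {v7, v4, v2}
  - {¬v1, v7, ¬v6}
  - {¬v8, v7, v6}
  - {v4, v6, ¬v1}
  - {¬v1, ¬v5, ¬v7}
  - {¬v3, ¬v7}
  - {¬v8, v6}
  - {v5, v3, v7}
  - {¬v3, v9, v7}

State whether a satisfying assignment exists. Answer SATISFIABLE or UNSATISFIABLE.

Branch on v1: take v1 = True.
The remaining clauses are satisfied by v2 = False, v3 = False, v4 = True, v5 = False, v6 = False, v7 = True, v8 = False, v9 = True.
Every clause has at least one true literal under this assignment.
So v1 = T  v2 = F  v3 = F  v4 = T  v5 = F  v6 = F  v7 = T  v8 = F  v9 = T is a satisfying assignment.

SATISFIABLE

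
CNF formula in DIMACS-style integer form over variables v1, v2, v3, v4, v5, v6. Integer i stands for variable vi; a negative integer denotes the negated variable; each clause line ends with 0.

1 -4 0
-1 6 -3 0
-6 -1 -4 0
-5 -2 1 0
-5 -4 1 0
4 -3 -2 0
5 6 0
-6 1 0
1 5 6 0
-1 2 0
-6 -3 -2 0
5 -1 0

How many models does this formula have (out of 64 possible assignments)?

The models are:
  v1=F v2=F v3=F v4=F v5=T v6=F
  v1=F v2=F v3=T v4=F v5=T v6=F
  v1=T v2=T v3=F v4=F v5=T v6=F
  v1=T v2=T v3=F v4=F v5=T v6=T
  v1=T v2=T v3=F v4=T v5=T v6=F
Count: 5.

5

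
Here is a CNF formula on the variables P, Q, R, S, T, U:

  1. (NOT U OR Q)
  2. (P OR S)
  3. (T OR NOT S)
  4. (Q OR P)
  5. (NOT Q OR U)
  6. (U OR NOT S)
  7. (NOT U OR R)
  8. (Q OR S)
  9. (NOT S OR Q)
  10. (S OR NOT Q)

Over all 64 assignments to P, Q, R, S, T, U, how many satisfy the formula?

2

Satisfying assignments:
  P=F Q=T R=T S=T T=T U=T
  P=T Q=T R=T S=T T=T U=T
That's 2 in total.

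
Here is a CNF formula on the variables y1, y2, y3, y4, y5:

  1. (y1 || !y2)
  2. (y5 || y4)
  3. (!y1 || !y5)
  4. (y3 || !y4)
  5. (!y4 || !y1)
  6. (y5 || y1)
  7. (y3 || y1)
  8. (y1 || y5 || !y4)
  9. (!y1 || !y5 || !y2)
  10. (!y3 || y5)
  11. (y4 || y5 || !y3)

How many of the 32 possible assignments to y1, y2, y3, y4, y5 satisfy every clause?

2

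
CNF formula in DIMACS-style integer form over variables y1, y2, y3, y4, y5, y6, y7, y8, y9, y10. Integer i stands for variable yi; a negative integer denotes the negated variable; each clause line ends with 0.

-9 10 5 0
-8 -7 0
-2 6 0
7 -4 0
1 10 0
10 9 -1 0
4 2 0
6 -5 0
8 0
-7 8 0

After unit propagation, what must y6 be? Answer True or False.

True

(y8) is a unit clause: y8 = True.
From (¬y8 ∨ ¬y7) and y8 = True: y7 = False.
From (¬y4 ∨ y7) and y7 = False: y4 = False.
From (y2 ∨ y4) and y4 = False: y2 = True.
(y6 ∨ ¬y2): since y2 = True, the clause reduces to (y6). y6 = True.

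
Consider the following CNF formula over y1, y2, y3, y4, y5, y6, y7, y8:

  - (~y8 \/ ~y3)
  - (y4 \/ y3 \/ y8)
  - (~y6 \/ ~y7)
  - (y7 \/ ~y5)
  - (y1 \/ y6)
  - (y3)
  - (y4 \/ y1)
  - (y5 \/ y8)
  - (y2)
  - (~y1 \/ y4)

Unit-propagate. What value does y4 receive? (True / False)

True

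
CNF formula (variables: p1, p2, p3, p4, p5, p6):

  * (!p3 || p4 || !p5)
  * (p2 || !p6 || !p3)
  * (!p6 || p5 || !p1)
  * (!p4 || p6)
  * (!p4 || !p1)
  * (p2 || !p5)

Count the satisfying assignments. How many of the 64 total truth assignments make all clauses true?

20

Case analysis on p4 and p5:
  p4=T, p5=T: remaining (p1,p2,p3,p6) ∈ {(F,T,F,T); (F,T,T,T)} — 2.
  p4=T, p5=F: remaining (p1,p2,p3,p6) ∈ {(F,F,F,T); (F,T,F,T); (F,T,T,T)} — 3.
  p4=F, p5=T: remaining (p1,p2,p3,p6) ∈ {(F,T,F,F); (F,T,F,T); (T,T,F,F); (T,T,F,T)} — 4.
  p4=F, p5=F: 11 of the 16 assignments to (p1,p2,p3,p6) work.
Total: 2 + 3 + 4 + 11 = 20.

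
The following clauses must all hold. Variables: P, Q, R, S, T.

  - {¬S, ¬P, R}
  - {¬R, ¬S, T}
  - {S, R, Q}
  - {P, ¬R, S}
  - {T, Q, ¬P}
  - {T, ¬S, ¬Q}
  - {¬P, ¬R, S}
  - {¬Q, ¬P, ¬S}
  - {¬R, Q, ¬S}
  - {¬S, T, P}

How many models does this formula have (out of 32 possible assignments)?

Split on S, then P.
  S=1, P=1: a clause becomes empty — 0.
  S=1, P=0: remaining (Q,R,T) ∈ {(0,0,1); (1,0,1); (1,1,1)} — 3.
  S=0, P=1: remaining (Q,R,T) ∈ {(1,0,0); (1,0,1)} — 2.
  S=0, P=0: remaining (Q,R,T) ∈ {(1,0,0); (1,0,1)} — 2.
Total: 0 + 3 + 2 + 2 = 7.

7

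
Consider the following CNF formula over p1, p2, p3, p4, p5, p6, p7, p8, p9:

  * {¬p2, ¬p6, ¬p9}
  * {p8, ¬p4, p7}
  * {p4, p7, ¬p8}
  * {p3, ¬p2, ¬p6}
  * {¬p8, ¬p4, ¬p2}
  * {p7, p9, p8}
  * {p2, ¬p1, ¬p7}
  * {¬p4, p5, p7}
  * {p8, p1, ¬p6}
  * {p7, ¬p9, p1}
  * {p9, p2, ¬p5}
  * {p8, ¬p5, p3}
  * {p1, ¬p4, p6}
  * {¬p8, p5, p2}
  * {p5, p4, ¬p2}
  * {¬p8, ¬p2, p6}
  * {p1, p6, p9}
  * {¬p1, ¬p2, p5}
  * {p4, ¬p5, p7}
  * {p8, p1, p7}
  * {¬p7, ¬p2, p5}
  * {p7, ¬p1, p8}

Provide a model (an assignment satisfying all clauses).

Pure literal: p3 appears only positively; assign p3 = True.
Set p1 = False and propagate.
Set p2 = False and propagate.
Set p4 = False and propagate.
The remaining clauses are satisfied by p5 = True, p6 = True, p7 = True, p8 = True, p9 = True.

p1=0, p2=0, p3=1, p4=0, p5=1, p6=1, p7=1, p8=1, p9=1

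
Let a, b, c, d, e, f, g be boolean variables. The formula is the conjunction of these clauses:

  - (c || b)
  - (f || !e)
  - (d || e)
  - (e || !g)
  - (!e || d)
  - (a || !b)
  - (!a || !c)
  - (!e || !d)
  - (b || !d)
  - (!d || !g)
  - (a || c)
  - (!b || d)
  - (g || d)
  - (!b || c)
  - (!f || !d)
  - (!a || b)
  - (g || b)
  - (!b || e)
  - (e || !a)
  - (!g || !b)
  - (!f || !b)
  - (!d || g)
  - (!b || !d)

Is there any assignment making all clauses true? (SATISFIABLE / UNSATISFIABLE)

UNSATISFIABLE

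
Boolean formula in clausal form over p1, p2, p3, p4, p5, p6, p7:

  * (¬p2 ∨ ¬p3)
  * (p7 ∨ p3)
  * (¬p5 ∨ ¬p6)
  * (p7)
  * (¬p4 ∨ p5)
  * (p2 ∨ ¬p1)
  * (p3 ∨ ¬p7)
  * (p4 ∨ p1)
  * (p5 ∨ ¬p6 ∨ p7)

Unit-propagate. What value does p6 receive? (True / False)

Unit clause (p7) sets p7 = True.
(¬p7 ∨ p3): since p7 = True, the clause reduces to (p3). p3 = True.
In (¬p2 ∨ ¬p3), ¬p3 is now false; ¬p2 must hold, so p2 = False.
From (p2 ∨ ¬p1) and p2 = False: p1 = False.
(p1 ∨ p4) with p1 = False leaves only p4, so p4 = True.
(p5 ∨ ¬p4): since p4 = True, the clause reduces to (p5). p5 = True.
(¬p6 ∨ ¬p5) with p5 = True leaves only ¬p6, so p6 = False.

False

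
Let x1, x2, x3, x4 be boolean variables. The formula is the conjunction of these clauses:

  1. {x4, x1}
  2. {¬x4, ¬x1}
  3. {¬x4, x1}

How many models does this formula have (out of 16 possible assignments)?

4

Satisfying assignments:
  x1=T x2=F x3=F x4=F
  x1=T x2=F x3=T x4=F
  x1=T x2=T x3=F x4=F
  x1=T x2=T x3=T x4=F
That's 4 in total.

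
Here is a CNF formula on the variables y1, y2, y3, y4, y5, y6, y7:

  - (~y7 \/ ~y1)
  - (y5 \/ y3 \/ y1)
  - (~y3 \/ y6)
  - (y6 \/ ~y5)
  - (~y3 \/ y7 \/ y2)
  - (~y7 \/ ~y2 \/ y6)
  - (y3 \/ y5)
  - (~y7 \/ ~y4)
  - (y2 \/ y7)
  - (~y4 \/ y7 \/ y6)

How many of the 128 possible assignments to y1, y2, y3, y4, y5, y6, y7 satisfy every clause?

18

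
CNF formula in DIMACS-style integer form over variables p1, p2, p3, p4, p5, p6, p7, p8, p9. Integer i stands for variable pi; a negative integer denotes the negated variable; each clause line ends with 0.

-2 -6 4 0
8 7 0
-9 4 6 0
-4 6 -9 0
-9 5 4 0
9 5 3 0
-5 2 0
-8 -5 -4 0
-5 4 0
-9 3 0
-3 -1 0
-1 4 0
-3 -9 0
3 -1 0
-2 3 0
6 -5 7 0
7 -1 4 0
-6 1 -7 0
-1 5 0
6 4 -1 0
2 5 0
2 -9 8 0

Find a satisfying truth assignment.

p1 = 0, p2 = 1, p3 = 1, p4 = 1, p5 = 0, p6 = 0, p7 = 1, p8 = 0, p9 = 0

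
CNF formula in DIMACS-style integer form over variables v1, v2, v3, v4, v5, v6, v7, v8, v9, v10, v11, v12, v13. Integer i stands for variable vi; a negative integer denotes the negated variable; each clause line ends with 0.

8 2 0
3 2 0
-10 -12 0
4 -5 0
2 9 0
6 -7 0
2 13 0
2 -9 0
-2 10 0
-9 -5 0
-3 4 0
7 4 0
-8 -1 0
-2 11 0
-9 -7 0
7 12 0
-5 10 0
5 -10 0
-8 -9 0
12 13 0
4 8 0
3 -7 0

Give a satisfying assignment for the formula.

Pure literal: v1 appears only negated; assign v1 = False.
v4 occurs only positively in the remaining clauses — set v4 = True.
Try v2 = True.
  then v10 is forced to True.
  then v12 is forced to False.
  then v11 is forced to True.
  then v7 is forced to True.
  then v6 is forced to True.
  then v9 is forced to False.
  then v5 is forced to True.
  then v13 is forced to True.
  then v3 is forced to True.
v8 is now unconstrained; take v8 = False.

v1=False  v2=True  v3=True  v4=True  v5=True  v6=True  v7=True  v8=False  v9=False  v10=True  v11=True  v12=False  v13=True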